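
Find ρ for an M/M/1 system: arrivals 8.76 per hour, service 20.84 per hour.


ρ = λ/μ = 8.76/20.84 = 0.4203

Final: 0.4203


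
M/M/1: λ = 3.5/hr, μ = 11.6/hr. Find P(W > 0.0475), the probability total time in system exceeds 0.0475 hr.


W ~ Exponential(μ−λ) for M/M/1.
μ − λ = 11.6 − 3.5 = 8.1000
P(W > t) = e^{−(μ−λ)t} = e^{−0.3847} = 0.680621

Final: 0.680621


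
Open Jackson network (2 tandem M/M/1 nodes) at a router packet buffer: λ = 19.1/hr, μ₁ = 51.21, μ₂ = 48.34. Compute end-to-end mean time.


Each node sees arrival rate λ = 19.1/hr (tandem ⇒ throughput preserved).
W₁ = 1/(μ₁−λ) = 1/(51.21−19.1) = 0.03114 hr
W₂ = 1/(μ₂−λ) = 1/(48.34−19.1) = 0.03420 hr
W_total = W₁ + W₂ = 0.03114 + 0.03420 = 0.06534 hr

Final: 0.06534 hr


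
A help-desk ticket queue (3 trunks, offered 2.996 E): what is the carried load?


B(3,2.996) = 0.345674 (Erlang-B)
Carried load = a(1 − B) = 2.996·(1 − 0.345674) = 2.996·0.654326 = 1.9604 E

Final: 1.9604 Erlangs


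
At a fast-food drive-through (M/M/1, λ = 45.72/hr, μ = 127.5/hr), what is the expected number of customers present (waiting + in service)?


ρ = λ/μ = 45.72/127.5 = 0.3586
L = ρ/(1−ρ) = 0.3586/(1 − 0.3586) = 0.3586/0.6414 = 0.5591

Final: 0.5591


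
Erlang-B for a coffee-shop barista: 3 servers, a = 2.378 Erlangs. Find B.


B(c,a) = (a^c/c!) / Σ_{k=0}^{c} a^k/k!
a^3/3! = 2.241219
Σ terms (k=0..3): 1.00000 + 2.37800 + 2.82744 + 2.24122 = 8.446661
B = 2.241219/8.446661 = 0.265338

Final: 0.265338


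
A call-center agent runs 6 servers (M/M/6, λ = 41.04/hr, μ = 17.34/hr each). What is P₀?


a = λ/μ = 41.04/17.34 = 2.3668; ρ = a/c = 0.3945
Σ_{k=0}^{5} a^k/k! (terms k=0..5) = 1.00000 + 2.36678 + 2.80083 + 2.20965 + 1.30744 + 0.61889 = 10.30359
Tail: a^6/(6!(1−ρ)) = 175.77194/(720·0.6055) = 0.40316
P₀ = 1/(10.30359 + 0.40316) = 1/10.70675 = 0.093399

Final: 0.093399


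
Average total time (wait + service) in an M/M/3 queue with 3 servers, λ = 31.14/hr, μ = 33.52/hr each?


a = 0.9290; ρ = 0.3097; P₀ = 0.391530
Lq = P₀·a^c·ρ/(c!(1−ρ)²) = 0.03400
Wq = Lq/λ = 0.03400/31.14 = 0.001092 hr
W = Wq + 1/μ = 0.001092 + 0.02983 = 0.03092 hr

Final: 0.03092 hr


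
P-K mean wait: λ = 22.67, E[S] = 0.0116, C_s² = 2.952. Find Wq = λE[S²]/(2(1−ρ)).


ρ = λ·E[S] = 22.67·0.0116 = 0.2630
E[S²] = E[S]²(1+C_s²) = 0.0116²·(1+2.952) = 0.0005318
Wq = λ·E[S²]/(2(1−ρ)) = 22.67·0.0005318/(2·0.7370) = 0.008178 hr

Final: 0.008178 hr


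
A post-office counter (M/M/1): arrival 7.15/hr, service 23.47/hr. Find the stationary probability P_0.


ρ = 7.15/23.47 = 0.3046
P_n = (1−ρ)·ρ^n = (1 − 0.3046)·0.3046^0 = 0.6954·1.000000 = 0.695356

Final: 0.695356


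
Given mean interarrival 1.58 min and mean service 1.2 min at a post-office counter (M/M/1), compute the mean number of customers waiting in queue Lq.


λ = 60/1.58 = 37.9747 /hr
μ = 60/1.2 = 50.0000 /hr
ρ = λ/μ = 37.9747/50.0000 = 0.7595
Lq = ρ²/(1−ρ) = 0.5768/0.2405 = 2.3984

Final: 2.3984


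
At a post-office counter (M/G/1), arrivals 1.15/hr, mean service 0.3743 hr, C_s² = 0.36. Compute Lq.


ρ = λ·E[S] = 1.15·0.3743 = 0.4304
Lq = ρ²(1+C_s²)/(2(1−ρ)) = 0.1853·(1+0.36)/(2·0.5696)
= 0.1853·1.3600/1.1391 = 0.22121

Final: 0.22121


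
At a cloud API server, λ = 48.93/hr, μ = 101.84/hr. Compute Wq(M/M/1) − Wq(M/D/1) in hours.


ρ = 48.93/101.84 = 0.4805
Wq(M/M/1) = ρ/(μ−λ) = 0.4805/52.91 = 0.009081 hr
Wq(M/D/1) = ρ/(2(μ−λ)) = 0.004540 hr
Savings = 0.009081 − 0.004540 = 0.004540 hr

Final: 0.004540 hr


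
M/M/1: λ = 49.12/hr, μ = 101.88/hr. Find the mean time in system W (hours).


W = 1/(μ−λ) = 1/(101.88 − 49.12) = 1/52.76 = 0.01895 hr

Final: 0.01895 hr


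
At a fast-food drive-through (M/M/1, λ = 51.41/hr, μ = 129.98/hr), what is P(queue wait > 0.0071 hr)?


ρ = 51.41/129.98 = 0.3955
P(Wq > t) = ρ·e^{−(μ−λ)t} = 0.3955·e^{−0.5578}
= 0.3955·0.572440 = 0.226413

Final: 0.226413


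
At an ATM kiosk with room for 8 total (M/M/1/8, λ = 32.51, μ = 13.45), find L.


ρ = 32.51/13.45 = 2.4171
L = ρ[1 − (K+1)ρ^K + Kρ^(K+1)] / [(1−ρ)(1−ρ^(K+1))]
Numerator: 2.4171·(1 − 9·1165.084652 + 8·2816.126546) = 29112.162354
Denominator: (-1.4171)·(-2815.126546) = 3989.316875
L = 29112.162354/3989.316875 = 7.2975

Final: 7.2975


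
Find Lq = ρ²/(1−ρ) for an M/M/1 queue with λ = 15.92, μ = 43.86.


ρ = 15.92/43.86 = 0.3630
Lq = ρ²/(1−ρ) = 0.1317/0.6370 = 0.2068

Final: 0.2068


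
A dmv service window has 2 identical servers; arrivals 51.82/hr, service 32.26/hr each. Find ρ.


ρ = λ/(cμ) = 51.82/(2·32.26) = 51.82/64.52 = 0.8032

Final: 0.8032


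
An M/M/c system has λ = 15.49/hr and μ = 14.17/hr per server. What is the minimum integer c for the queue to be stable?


Stability requires cμ > λ ⇔ c > λ/μ.
λ/μ = 15.49/14.17 = 1.0932
Minimum integer c = ⌊1.0932⌋ + 1 = 2
Check: 2·14.17 = 28.34 > 15.49, while 1·14.17 = 14.17 ≤ 15.49

Final: 2 servers


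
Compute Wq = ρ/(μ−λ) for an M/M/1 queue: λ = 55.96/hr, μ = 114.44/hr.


ρ = 55.96/114.44 = 0.4890
Wq = ρ/(μ−λ) = 0.4890/(114.44 − 55.96) = 0.4890/58.48 = 0.008362 hr

Final: 0.008362 hr


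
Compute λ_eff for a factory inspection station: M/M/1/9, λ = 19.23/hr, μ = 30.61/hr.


ρ = 0.6282; P_K = (1−ρ)ρ^9/(1−ρ^10) = 0.005721
λ_eff = λ(1 − P_K) = 19.23·(1 − 0.005721) = 19.23·0.994279 = 19.1200 /hr

Final: 19.1200 /hr


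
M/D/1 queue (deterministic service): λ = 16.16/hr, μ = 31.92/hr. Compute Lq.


ρ = 16.16/31.92 = 0.5063
M/D/1: Lq = ρ²/(2(1−ρ)) = 0.2563/(2·0.4937) = 0.25956

Final: 0.25956


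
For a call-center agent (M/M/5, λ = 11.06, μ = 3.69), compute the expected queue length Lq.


a = λ/μ = 2.9973; ρ = a/5 = 0.5995
P₀ = 0.046789
Lq = P₀·a^c·ρ / (c!·(1−ρ)²) = 0.046789·241.90442·0.5995/(120·0.16043)
= 0.35242

Final: 0.35242


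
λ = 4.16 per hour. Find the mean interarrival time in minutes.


Mean interarrival time = 1/λ = 1/4.16 hour = 0.24038 hour
In minutes: 0.24038 × 60 = 14.4231 min

Final: 14.4231 min


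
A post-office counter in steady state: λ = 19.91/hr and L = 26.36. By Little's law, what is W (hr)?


W = L/λ = 26.36/19.91 = 1.3240 hr

Final: 1.3240 hr


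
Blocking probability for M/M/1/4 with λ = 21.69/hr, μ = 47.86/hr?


ρ = λ/μ = 21.69/47.86 = 0.4532
P_K = (1−ρ)ρ^K/(1−ρ^(K+1)) = (0.5468·0.042184)/(1 − 0.019118)
= 0.023066/0.980882 = 0.023516

Final: 0.023516


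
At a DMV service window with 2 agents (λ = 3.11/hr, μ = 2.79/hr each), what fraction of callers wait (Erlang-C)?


a = λ/μ = 1.1147; ρ = a/2 = 0.5573
P₀ = 0.284235 (from M/M/c formula)
C(c,a) = [a^c/(c!(1−ρ))]·P₀ = [1.24255/(2·0.4427)]·0.284235
= 1.40352·0.284235 = 0.398930

Final: 0.398930


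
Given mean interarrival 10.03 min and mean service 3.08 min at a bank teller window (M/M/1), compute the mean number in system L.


λ = 60/10.03 = 5.9821 /hr
μ = 60/3.08 = 19.4805 /hr
ρ = λ/μ = 5.9821/19.4805 = 0.3071
L = ρ/(1−ρ) = 0.3071/0.6929 = 0.4432

Final: 0.4432


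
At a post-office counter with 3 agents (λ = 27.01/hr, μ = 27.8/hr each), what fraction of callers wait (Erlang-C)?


a = λ/μ = 0.9716; ρ = a/3 = 0.3239
P₀ = 0.374582 (from M/M/c formula)
C(c,a) = [a^c/(c!(1−ρ))]·P₀ = [0.91715/(6·0.6761)]·0.374582
= 0.22607·0.374582 = 0.084683

Final: 0.084683


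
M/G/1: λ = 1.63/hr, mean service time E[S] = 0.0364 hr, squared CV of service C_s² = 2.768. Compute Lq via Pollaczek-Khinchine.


ρ = λ·E[S] = 1.63·0.0364 = 0.05933
Lq = ρ²(1+C_s²)/(2(1−ρ)) = 0.003520·(1+2.768)/(2·0.9407)
= 0.003520·3.7680/1.8813 = 0.007051

Final: 0.007051


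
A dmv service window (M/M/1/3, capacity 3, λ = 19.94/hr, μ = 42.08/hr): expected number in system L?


ρ = 19.94/42.08 = 0.4739
L = ρ[1 − (K+1)ρ^K + Kρ^(K+1)] / [(1−ρ)(1−ρ^(K+1))]
Numerator: 0.4739·(1 − 4·0.106402 + 3·0.050419) = 0.343857
Denominator: (0.5261)·(0.949581) = 0.499613
L = 0.343857/0.499613 = 0.6882

Final: 0.6882


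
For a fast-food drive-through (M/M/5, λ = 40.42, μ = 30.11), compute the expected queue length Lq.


a = λ/μ = 1.3424; ρ = a/5 = 0.2685
P₀ = 0.260987
Lq = P₀·a^c·ρ / (c!·(1−ρ)²) = 0.260987·4.35941·0.2685/(120·0.53512)
= 0.004757

Final: 0.004757


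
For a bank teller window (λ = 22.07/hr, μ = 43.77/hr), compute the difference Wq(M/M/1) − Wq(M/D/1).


ρ = 22.07/43.77 = 0.5042
Wq(M/M/1) = ρ/(μ−λ) = 0.5042/21.70 = 0.02324 hr
Wq(M/D/1) = ρ/(2(μ−λ)) = 0.01162 hr
Savings = 0.02324 − 0.01162 = 0.01162 hr

Final: 0.01162 hr


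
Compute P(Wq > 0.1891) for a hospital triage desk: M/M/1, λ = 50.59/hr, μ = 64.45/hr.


ρ = 50.59/64.45 = 0.7849
P(Wq > t) = ρ·e^{−(μ−λ)t} = 0.7849·e^{−2.6209}
= 0.7849·0.072735 = 0.057094

Final: 0.057094


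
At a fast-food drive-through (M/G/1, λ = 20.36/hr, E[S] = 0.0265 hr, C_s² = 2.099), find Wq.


ρ = λ·E[S] = 20.36·0.0265 = 0.5395
E[S²] = E[S]²(1+C_s²) = 0.0265²·(1+2.099) = 0.002176
Wq = λ·E[S²]/(2(1−ρ)) = 20.36·0.002176/(2·0.4605) = 0.04811 hr

Final: 0.04811 hr


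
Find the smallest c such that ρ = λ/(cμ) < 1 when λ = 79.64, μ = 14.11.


Stability requires cμ > λ ⇔ c > λ/μ.
λ/μ = 79.64/14.11 = 5.6442
Minimum integer c = ⌊5.6442⌋ + 1 = 6
Check: 6·14.11 = 84.66 > 79.64, while 5·14.11 = 70.55 ≤ 79.64

Final: 6 servers


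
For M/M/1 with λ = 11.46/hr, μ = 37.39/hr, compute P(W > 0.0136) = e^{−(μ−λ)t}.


W ~ Exponential(μ−λ) for M/M/1.
μ − λ = 37.39 − 11.46 = 25.9300
P(W > t) = e^{−(μ−λ)t} = e^{−0.3526} = 0.702825

Final: 0.702825


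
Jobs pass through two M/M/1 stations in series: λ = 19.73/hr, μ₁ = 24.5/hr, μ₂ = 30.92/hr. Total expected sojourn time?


Each node sees arrival rate λ = 19.73/hr (tandem ⇒ throughput preserved).
W₁ = 1/(μ₁−λ) = 1/(24.5−19.73) = 0.20964 hr
W₂ = 1/(μ₂−λ) = 1/(30.92−19.73) = 0.08937 hr
W_total = W₁ + W₂ = 0.20964 + 0.08937 = 0.29901 hr

Final: 0.29901 hr


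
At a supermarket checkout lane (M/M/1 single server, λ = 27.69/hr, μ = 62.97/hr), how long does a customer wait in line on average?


ρ = 27.69/62.97 = 0.4397
Wq = ρ/(μ−λ) = 0.4397/(62.97 − 27.69) = 0.4397/35.28 = 0.01246 hr

Final: 0.01246 hr


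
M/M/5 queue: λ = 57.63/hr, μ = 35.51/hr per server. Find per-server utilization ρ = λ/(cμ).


ρ = λ/(cμ) = 57.63/(5·35.51) = 57.63/177.55 = 0.3246

Final: 0.3246


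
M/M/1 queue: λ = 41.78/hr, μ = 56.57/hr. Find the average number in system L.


ρ = λ/μ = 41.78/56.57 = 0.7386
L = ρ/(1−ρ) = 0.7386/(1 − 0.7386) = 0.7386/0.2614 = 2.8249

Final: 2.8249


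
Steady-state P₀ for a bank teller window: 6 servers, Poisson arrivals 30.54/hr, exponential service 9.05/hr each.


a = λ/μ = 30.54/9.05 = 3.3746; ρ = a/c = 0.5624
Σ_{k=0}^{5} a^k/k! (terms k=0..5) = 1.00000 + 3.37459 + 5.69391 + 6.40487 + 5.40344 + 3.64688 = 25.52369
Tail: a^6/(6!(1−ρ)) = 1476.80353/(720·0.4376) = 4.68753
P₀ = 1/(25.52369 + 4.68753) = 1/30.21121 = 0.033100

Final: 0.033100


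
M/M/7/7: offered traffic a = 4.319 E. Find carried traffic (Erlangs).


B(7,4.319) = 0.079834 (Erlang-B)
Carried load = a(1 − B) = 4.319·(1 − 0.079834) = 4.319·0.920166 = 3.9742 E

Final: 3.9742 Erlangs


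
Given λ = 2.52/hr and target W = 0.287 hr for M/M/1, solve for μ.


W = 1/(μ−λ) ⇒ μ − λ = 1/W = 1/0.287 = 3.4843
μ = λ + 1/W = 2.52 + 3.4843 = 6.0043 per hr

Final: 6.0043 /hr


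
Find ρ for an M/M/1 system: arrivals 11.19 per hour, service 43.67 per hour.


ρ = λ/μ = 11.19/43.67 = 0.2562

Final: 0.2562


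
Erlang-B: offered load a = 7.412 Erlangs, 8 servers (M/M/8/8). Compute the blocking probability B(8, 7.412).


B(c,a) = (a^c/c!) / Σ_{k=0}^{c} a^k/k!
a^8/8! = 225.924204
Σ terms (k=0..8): 1.00000 + 7.41200 + 27.46887 + 67.86643 + 125.75649 + 186.42142 + 230.29259 + 243.84696 + 225.92420 = 1115.988957
B = 225.924204/1115.988957 = 0.202443

Final: 0.202443


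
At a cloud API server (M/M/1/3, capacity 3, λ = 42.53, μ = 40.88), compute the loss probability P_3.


ρ = λ/μ = 42.53/40.88 = 1.0404
P_K = (1−ρ)ρ^K/(1−ρ^(K+1)) = (-0.04036·1.126039)/(1 − 1.171488)
= -0.045449/-0.171488 = 0.265028

Final: 0.265028


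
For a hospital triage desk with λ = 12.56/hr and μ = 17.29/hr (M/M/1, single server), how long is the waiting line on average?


ρ = 12.56/17.29 = 0.7264
Lq = ρ²/(1−ρ) = 0.5277/0.2736 = 1.9290

Final: 1.9290


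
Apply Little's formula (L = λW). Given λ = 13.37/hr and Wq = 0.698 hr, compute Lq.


Lq = λWq = 13.37·0.698 = 9.3323

Final: 9.3323


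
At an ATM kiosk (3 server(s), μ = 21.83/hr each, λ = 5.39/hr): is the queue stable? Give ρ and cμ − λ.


Total capacity cμ = 3·21.83 = 65.49/hr
ρ = λ/(cμ) = 5.39/65.49 = 0.08230
Stable ⇔ ρ < 1: YES
Spare capacity = cμ − λ = 65.49 − 5.39 = 60.10/hr

Final: ρ = 0.08230; stable; margin = 60.10/hr


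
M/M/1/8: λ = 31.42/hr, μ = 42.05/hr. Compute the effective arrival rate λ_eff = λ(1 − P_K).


ρ = 0.7472; P_K = (1−ρ)ρ^8/(1−ρ^9) = 0.026486
λ_eff = λ(1 − P_K) = 31.42·(1 − 0.026486) = 31.42·0.973514 = 30.5878 /hr

Final: 30.5878 /hr


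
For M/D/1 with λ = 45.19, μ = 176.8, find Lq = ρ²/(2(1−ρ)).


ρ = 45.19/176.8 = 0.2556
M/D/1: Lq = ρ²/(2(1−ρ)) = 0.06533/(2·0.7444) = 0.04388

Final: 0.04388


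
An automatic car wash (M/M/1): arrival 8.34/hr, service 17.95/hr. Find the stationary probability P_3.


ρ = 8.34/17.95 = 0.4646
P_n = (1−ρ)·ρ^n = (1 − 0.4646)·0.4646^3 = 0.5354·0.100301 = 0.053699

Final: 0.053699


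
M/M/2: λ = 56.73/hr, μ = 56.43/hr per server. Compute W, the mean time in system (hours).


a = 1.0053; ρ = 0.5027; P₀ = 0.330975
Lq = P₀·a^c·ρ/(c!(1−ρ)²) = 0.33989
Wq = Lq/λ = 0.33989/56.73 = 0.005991 hr
W = Wq + 1/μ = 0.005991 + 0.01772 = 0.02371 hr

Final: 0.02371 hr


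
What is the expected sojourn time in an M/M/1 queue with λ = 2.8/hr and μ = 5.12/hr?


W = 1/(μ−λ) = 1/(5.12 − 2.8) = 1/2.32 = 0.4310 hr

Final: 0.4310 hr


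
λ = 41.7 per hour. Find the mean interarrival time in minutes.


Mean interarrival time = 1/λ = 1/41.7 hour = 0.02398 hour
In minutes: 0.02398 × 60 = 1.4388 min

Final: 1.4388 min


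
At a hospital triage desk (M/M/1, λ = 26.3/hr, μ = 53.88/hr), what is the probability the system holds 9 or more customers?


ρ = 26.3/53.88 = 0.4881
P(N ≥ n) = ρ^n = 0.4881^9 = 0.001573

Final: 0.001573


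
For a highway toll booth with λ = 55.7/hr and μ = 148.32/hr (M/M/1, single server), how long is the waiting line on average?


ρ = 55.7/148.32 = 0.3755
Lq = ρ²/(1−ρ) = 0.1410/0.6245 = 0.2258

Final: 0.2258


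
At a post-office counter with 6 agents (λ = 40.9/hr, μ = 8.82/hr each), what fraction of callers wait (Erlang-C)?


a = λ/μ = 4.6372; ρ = a/6 = 0.7729
P₀ = 0.007637 (from M/M/c formula)
C(c,a) = [a^c/(c!(1−ρ))]·P₀ = [9943.24950/(720·0.2271)]·0.007637
= 60.80107·0.007637 = 0.464326

Final: 0.464326


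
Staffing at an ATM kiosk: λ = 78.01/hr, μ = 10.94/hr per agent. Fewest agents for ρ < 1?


Stability requires cμ > λ ⇔ c > λ/μ.
λ/μ = 78.01/10.94 = 7.1307
Minimum integer c = ⌊7.1307⌋ + 1 = 8
Check: 8·10.94 = 87.52 > 78.01, while 7·10.94 = 76.58 ≤ 78.01

Final: 8 servers


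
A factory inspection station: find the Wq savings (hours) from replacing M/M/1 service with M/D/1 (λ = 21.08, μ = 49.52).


ρ = 21.08/49.52 = 0.4257
Wq(M/M/1) = ρ/(μ−λ) = 0.4257/28.44 = 0.01497 hr
Wq(M/D/1) = ρ/(2(μ−λ)) = 0.007484 hr
Savings = 0.01497 − 0.007484 = 0.007484 hr

Final: 0.007484 hr


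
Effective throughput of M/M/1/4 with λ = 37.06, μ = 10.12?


ρ = 3.6621; P_K = (1−ρ)ρ^4/(1−ρ^5) = 0.728035
λ_eff = λ(1 − P_K) = 37.06·(1 − 0.728035) = 37.06·0.271965 = 10.0790 /hr

Final: 10.0790 /hr


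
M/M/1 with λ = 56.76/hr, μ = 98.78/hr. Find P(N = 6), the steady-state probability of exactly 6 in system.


ρ = 56.76/98.78 = 0.5746
P_n = (1−ρ)·ρ^n = (1 − 0.5746)·0.5746^6 = 0.4254·0.035995 = 0.015312

Final: 0.015312


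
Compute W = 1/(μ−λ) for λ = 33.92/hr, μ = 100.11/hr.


W = 1/(μ−λ) = 1/(100.11 − 33.92) = 1/66.19 = 0.01511 hr

Final: 0.01511 hr


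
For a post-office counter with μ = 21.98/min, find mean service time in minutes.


Mean service time = 1/μ = 1/21.98 minute = 0.04550 minute
In minutes: 0.04550 × 1 = 0.04550 min

Final: 0.04550 min


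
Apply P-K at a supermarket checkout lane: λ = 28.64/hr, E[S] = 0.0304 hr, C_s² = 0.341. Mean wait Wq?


ρ = λ·E[S] = 28.64·0.0304 = 0.8707
E[S²] = E[S]²(1+C_s²) = 0.0304²·(1+0.341) = 0.001239
Wq = λ·E[S²]/(2(1−ρ)) = 28.64·0.001239/(2·0.1293) = 0.13721 hr

Final: 0.13721 hr


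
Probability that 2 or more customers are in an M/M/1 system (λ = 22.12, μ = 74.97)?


ρ = 22.12/74.97 = 0.2951
P(N ≥ n) = ρ^n = 0.2951^2 = 0.087055

Final: 0.087055


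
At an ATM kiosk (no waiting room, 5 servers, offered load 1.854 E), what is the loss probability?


B(c,a) = (a^c/c!) / Σ_{k=0}^{c} a^k/k!
a^5/5! = 0.182544
Σ terms (k=0..5): 1.00000 + 1.85400 + 1.71866 + 1.06213 + 0.49230 + 0.18254 = 6.309630
B = 0.182544/6.309630 = 0.028931

Final: 0.028931


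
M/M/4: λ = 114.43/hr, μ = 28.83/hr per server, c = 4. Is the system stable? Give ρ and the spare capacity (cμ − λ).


Total capacity cμ = 4·28.83 = 115.32/hr
ρ = λ/(cμ) = 114.43/115.32 = 0.9923
Stable ⇔ ρ < 1: YES
Spare capacity = cμ − λ = 115.32 − 114.43 = 0.89/hr

Final: ρ = 0.9923; stable; margin = 0.89/hr


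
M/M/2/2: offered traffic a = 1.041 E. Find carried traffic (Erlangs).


B(2,1.041) = 0.209785 (Erlang-B)
Carried load = a(1 − B) = 1.041·(1 − 0.209785) = 1.041·0.790215 = 0.8226 E

Final: 0.8226 Erlangs


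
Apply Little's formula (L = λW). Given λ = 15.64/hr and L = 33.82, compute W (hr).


W = L/λ = 33.82/15.64 = 2.1624 hr

Final: 2.1624 hr


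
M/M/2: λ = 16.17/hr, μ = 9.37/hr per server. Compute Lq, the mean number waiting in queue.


a = λ/μ = 1.7257; ρ = a/2 = 0.8629
P₀ = 0.073618
Lq = P₀·a^c·ρ / (c!·(1−ρ)²) = 0.073618·2.97811·0.8629/(2·0.01881)
= 5.02930

Final: 5.02930


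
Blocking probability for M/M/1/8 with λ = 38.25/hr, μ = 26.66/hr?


ρ = λ/μ = 38.25/26.66 = 1.4347
P_K = (1−ρ)ρ^K/(1−ρ^(K+1)) = (-0.4347·17.954378)/(1 − 25.759750)
= -7.805373/-24.759750 = 0.315244

Final: 0.315244


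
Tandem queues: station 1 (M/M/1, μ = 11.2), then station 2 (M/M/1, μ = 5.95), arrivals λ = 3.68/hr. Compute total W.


Each node sees arrival rate λ = 3.68/hr (tandem ⇒ throughput preserved).
W₁ = 1/(μ₁−λ) = 1/(11.2−3.68) = 0.13298 hr
W₂ = 1/(μ₂−λ) = 1/(5.95−3.68) = 0.44053 hr
W_total = W₁ + W₂ = 0.13298 + 0.44053 = 0.57351 hr

Final: 0.57351 hr


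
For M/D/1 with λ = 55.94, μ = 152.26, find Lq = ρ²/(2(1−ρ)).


ρ = 55.94/152.26 = 0.3674
M/D/1: Lq = ρ²/(2(1−ρ)) = 0.1350/(2·0.6326) = 0.10669

Final: 0.10669


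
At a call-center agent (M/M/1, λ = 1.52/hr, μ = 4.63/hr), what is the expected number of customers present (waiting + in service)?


ρ = λ/μ = 1.52/4.63 = 0.3283
L = ρ/(1−ρ) = 0.3283/(1 − 0.3283) = 0.3283/0.6717 = 0.4887

Final: 0.4887


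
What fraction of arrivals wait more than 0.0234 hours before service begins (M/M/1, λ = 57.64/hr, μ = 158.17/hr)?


ρ = 57.64/158.17 = 0.3644
P(Wq > t) = ρ·e^{−(μ−λ)t} = 0.3644·e^{−2.3524}
= 0.3644·0.095140 = 0.034671

Final: 0.034671


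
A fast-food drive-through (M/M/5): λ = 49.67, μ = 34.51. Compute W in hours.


a = 1.4393; ρ = 0.2879; P₀ = 0.236793
Lq = P₀·a^c·ρ/(c!(1−ρ)²) = 0.006918
Wq = Lq/λ = 0.006918/49.67 = 0.0001393 hr
W = Wq + 1/μ = 0.0001393 + 0.02898 = 0.02912 hr

Final: 0.02912 hr


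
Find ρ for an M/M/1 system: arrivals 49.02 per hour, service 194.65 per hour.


ρ = λ/μ = 49.02/194.65 = 0.2518

Final: 0.2518


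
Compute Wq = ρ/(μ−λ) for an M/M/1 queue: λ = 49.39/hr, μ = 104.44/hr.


ρ = 49.39/104.44 = 0.4729
Wq = ρ/(μ−λ) = 0.4729/(104.44 − 49.39) = 0.4729/55.05 = 0.008590 hr

Final: 0.008590 hr


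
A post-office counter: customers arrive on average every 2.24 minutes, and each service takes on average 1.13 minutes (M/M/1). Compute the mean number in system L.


λ = 60/2.24 = 26.7857 /hr
μ = 60/1.13 = 53.0973 /hr
ρ = λ/μ = 26.7857/53.0973 = 0.5045
L = ρ/(1−ρ) = 0.5045/0.4955 = 1.0180

Final: 1.0180


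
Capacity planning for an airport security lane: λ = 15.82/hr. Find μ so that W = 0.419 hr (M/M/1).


W = 1/(μ−λ) ⇒ μ − λ = 1/W = 1/0.419 = 2.3866
μ = λ + 1/W = 15.82 + 2.3866 = 18.2066 per hr

Final: 18.2066 /hr


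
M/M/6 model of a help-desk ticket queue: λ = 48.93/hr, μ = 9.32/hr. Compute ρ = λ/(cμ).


ρ = λ/(cμ) = 48.93/(6·9.32) = 48.93/55.92 = 0.8750

Final: 0.8750


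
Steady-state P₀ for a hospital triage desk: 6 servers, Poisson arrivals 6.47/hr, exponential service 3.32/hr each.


a = λ/μ = 6.47/3.32 = 1.9488; ρ = a/c = 0.3248
Σ_{k=0}^{5} a^k/k! (terms k=0..5) = 1.00000 + 1.94880 + 1.89890 + 1.23352 + 0.60097 + 0.23423 = 6.91642
Tail: a^6/(6!(1−ρ)) = 54.77687/(720·0.6752) = 0.11268
P₀ = 1/(6.91642 + 0.11268) = 1/7.02910 = 0.142266

Final: 0.142266


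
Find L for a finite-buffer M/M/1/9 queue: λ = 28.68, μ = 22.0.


ρ = 28.68/22.0 = 1.3036
L = ρ[1 − (K+1)ρ^K + Kρ^(K+1)] / [(1−ρ)(1−ρ^(K+1))]
Numerator: 1.3036·(1 − 10·10.874472 + 9·14.176358) = 25.867398
Denominator: (-0.3036)·(-13.176358) = 4.000821
L = 25.867398/4.000821 = 6.4655

Final: 6.4655


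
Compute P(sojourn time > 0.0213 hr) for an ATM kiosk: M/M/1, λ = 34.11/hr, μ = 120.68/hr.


W ~ Exponential(μ−λ) for M/M/1.
μ − λ = 120.68 − 34.11 = 86.5700
P(W > t) = e^{−(μ−λ)t} = e^{−1.8439} = 0.158193

Final: 0.158193


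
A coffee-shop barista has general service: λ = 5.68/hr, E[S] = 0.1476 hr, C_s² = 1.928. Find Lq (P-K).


ρ = λ·E[S] = 5.68·0.1476 = 0.8384
Lq = ρ²(1+C_s²)/(2(1−ρ)) = 0.7029·(1+1.928)/(2·0.1616)
= 0.7029·2.9280/0.3233 = 6.36624

Final: 6.36624


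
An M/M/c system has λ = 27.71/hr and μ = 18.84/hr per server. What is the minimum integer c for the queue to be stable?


Stability requires cμ > λ ⇔ c > λ/μ.
λ/μ = 27.71/18.84 = 1.4708
Minimum integer c = ⌊1.4708⌋ + 1 = 2
Check: 2·18.84 = 37.68 > 27.71, while 1·18.84 = 18.84 ≤ 27.71

Final: 2 servers


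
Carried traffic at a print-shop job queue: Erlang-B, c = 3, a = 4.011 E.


B(3,4.011) = 0.451698 (Erlang-B)
Carried load = a(1 − B) = 4.011·(1 − 0.451698) = 4.011·0.548302 = 2.1992 E

Final: 2.1992 Erlangs


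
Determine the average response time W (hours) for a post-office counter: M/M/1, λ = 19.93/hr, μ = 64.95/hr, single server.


W = 1/(μ−λ) = 1/(64.95 − 19.93) = 1/45.02 = 0.02221 hr

Final: 0.02221 hr


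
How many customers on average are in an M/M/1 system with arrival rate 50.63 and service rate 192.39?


ρ = λ/μ = 50.63/192.39 = 0.2632
L = ρ/(1−ρ) = 0.2632/(1 − 0.2632) = 0.2632/0.7368 = 0.3572

Final: 0.3572


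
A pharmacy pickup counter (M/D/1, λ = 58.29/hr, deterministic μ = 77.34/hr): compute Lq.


ρ = 58.29/77.34 = 0.7537
M/D/1: Lq = ρ²/(2(1−ρ)) = 0.5680/(2·0.2463) = 1.15308

Final: 1.15308


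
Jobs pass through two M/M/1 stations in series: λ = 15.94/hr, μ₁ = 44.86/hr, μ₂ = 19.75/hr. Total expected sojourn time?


Each node sees arrival rate λ = 15.94/hr (tandem ⇒ throughput preserved).
W₁ = 1/(μ₁−λ) = 1/(44.86−15.94) = 0.03458 hr
W₂ = 1/(μ₂−λ) = 1/(19.75−15.94) = 0.26247 hr
W_total = W₁ + W₂ = 0.03458 + 0.26247 = 0.29705 hr

Final: 0.29705 hr


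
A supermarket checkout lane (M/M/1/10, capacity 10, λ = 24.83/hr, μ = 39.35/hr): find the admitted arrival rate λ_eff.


ρ = 0.6310; P_K = (1−ρ)ρ^10/(1−ρ^11) = 0.003716
λ_eff = λ(1 − P_K) = 24.83·(1 − 0.003716) = 24.83·0.996284 = 24.7377 /hr

Final: 24.7377 /hr


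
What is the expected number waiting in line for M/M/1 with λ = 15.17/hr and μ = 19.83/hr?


ρ = 15.17/19.83 = 0.7650
Lq = ρ²/(1−ρ) = 0.5852/0.2350 = 2.4904

Final: 2.4904


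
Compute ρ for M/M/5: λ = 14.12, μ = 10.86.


ρ = λ/(cμ) = 14.12/(5·10.86) = 14.12/54.30 = 0.2600

Final: 0.2600


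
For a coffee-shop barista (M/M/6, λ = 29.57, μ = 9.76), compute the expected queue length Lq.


a = λ/μ = 3.0297; ρ = a/6 = 0.5050
P₀ = 0.047478
Lq = P₀·a^c·ρ / (c!·(1−ρ)²) = 0.047478·773.40868·0.5050/(720·0.24507)
= 0.10508

Final: 0.10508


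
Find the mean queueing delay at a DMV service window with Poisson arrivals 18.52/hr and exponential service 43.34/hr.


ρ = 18.52/43.34 = 0.4273
Wq = ρ/(μ−λ) = 0.4273/(43.34 − 18.52) = 0.4273/24.82 = 0.01722 hr

Final: 0.01722 hr


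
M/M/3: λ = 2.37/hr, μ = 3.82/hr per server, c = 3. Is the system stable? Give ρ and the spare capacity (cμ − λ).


Total capacity cμ = 3·3.82 = 11.46/hr
ρ = λ/(cμ) = 2.37/11.46 = 0.2068
Stable ⇔ ρ < 1: YES
Spare capacity = cμ − λ = 11.46 − 2.37 = 9.09/hr

Final: ρ = 0.2068; stable; margin = 9.09/hr


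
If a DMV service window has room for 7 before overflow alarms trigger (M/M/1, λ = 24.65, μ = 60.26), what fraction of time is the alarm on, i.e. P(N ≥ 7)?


ρ = 24.65/60.26 = 0.4091
P(N ≥ n) = ρ^n = 0.4091^7 = 0.001917

Final: 0.001917


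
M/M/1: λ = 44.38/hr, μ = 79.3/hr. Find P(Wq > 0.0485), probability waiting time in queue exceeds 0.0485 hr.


ρ = 44.38/79.3 = 0.5596
P(Wq > t) = ρ·e^{−(μ−λ)t} = 0.5596·e^{−1.6936}
= 0.5596·0.183853 = 0.102893

Final: 0.102893


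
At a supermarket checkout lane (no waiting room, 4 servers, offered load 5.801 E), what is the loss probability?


B(c,a) = (a^c/c!) / Σ_{k=0}^{c} a^k/k!
a^4/4! = 47.184594
Σ terms (k=0..4): 1.00000 + 5.80100 + 16.82580 + 32.53549 + 47.18459 = 103.346884
B = 47.184594/103.346884 = 0.456565

Final: 0.456565


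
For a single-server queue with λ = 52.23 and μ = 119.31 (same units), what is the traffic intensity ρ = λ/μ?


ρ = λ/μ = 52.23/119.31 = 0.4378

Final: 0.4378


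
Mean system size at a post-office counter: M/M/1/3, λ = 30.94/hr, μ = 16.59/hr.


ρ = 30.94/16.59 = 1.8650
L = ρ[1 − (K+1)ρ^K + Kρ^(K+1)] / [(1−ρ)(1−ρ^(K+1))]
Numerator: 1.8650·(1 − 4·6.486669 + 3·12.097502) = 21.159729
Denominator: (-0.8650)·(-11.097502) = 9.599105
L = 21.159729/9.599105 = 2.2043

Final: 2.2043


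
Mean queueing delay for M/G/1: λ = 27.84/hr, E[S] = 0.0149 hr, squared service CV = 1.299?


ρ = λ·E[S] = 27.84·0.0149 = 0.4148
E[S²] = E[S]²(1+C_s²) = 0.0149²·(1+1.299) = 0.0005104
Wq = λ·E[S²]/(2(1−ρ)) = 27.84·0.0005104/(2·0.5852) = 0.01214 hr

Final: 0.01214 hr


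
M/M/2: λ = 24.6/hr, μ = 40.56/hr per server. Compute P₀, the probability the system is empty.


a = λ/μ = 24.6/40.56 = 0.6065; ρ = a/c = 0.3033
Σ_{k=0}^{1} a^k/k! (terms k=0..1) = 1.00000 + 0.60651 = 1.60651
Tail: a^2/(2!(1−ρ)) = 0.36785/(2·0.6967) = 0.26398
P₀ = 1/(1.60651 + 0.26398) = 1/1.87049 = 0.534620

Final: 0.534620


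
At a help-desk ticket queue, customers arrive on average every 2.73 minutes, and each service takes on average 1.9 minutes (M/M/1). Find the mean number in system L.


λ = 60/2.73 = 21.9780 /hr
μ = 60/1.9 = 31.5789 /hr
ρ = λ/μ = 21.9780/31.5789 = 0.6960
L = ρ/(1−ρ) = 0.6960/0.3040 = 2.2892

Final: 2.2892


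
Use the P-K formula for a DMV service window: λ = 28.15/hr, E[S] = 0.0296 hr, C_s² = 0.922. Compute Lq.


ρ = λ·E[S] = 28.15·0.0296 = 0.8332
Lq = ρ²(1+C_s²)/(2(1−ρ)) = 0.6943·(1+0.922)/(2·0.1668)
= 0.6943·1.9220/0.3335 = 4.00103

Final: 4.00103


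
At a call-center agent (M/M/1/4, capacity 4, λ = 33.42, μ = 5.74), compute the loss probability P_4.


ρ = λ/μ = 33.42/5.74 = 5.8223
P_K = (1−ρ)ρ^K/(1−ρ^(K+1)) = (-4.8223·1149.153946)/(1 − 6690.718619)
= -5541.564673/-6689.718619 = 0.828370

Final: 0.828370


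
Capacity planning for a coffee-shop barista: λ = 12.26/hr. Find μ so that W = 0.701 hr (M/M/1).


W = 1/(μ−λ) ⇒ μ − λ = 1/W = 1/0.701 = 1.4265
μ = λ + 1/W = 12.26 + 1.4265 = 13.6865 per hr

Final: 13.6865 /hr


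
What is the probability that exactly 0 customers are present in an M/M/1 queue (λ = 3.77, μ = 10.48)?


ρ = 3.77/10.48 = 0.3597
P_n = (1−ρ)·ρ^n = (1 − 0.3597)·0.3597^0 = 0.6403·1.000000 = 0.640267

Final: 0.640267


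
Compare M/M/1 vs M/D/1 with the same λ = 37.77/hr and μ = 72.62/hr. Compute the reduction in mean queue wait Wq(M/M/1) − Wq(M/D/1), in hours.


ρ = 37.77/72.62 = 0.5201
Wq(M/M/1) = ρ/(μ−λ) = 0.5201/34.85 = 0.01492 hr
Wq(M/D/1) = ρ/(2(μ−λ)) = 0.007462 hr
Savings = 0.01492 − 0.007462 = 0.007462 hr

Final: 0.007462 hr


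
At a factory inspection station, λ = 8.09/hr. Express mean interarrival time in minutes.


Mean interarrival time = 1/λ = 1/8.09 hour = 0.12361 hour
In minutes: 0.12361 × 60 = 7.4166 min

Final: 7.4166 min


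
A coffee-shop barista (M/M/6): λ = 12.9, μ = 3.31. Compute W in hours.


a = 3.8973; ρ = 0.6495; P₀ = 0.018744
Lq = P₀·a^c·ρ/(c!(1−ρ)²) = 0.48246
Wq = Lq/λ = 0.48246/12.9 = 0.03740 hr
W = Wq + 1/μ = 0.03740 + 0.30211 = 0.33951 hr

Final: 0.33951 hr


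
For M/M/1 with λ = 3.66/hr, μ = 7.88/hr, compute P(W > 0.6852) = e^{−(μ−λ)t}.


W ~ Exponential(μ−λ) for M/M/1.
μ − λ = 7.88 − 3.66 = 4.2200
P(W > t) = e^{−(μ−λ)t} = e^{−2.8915} = 0.055490

Final: 0.055490


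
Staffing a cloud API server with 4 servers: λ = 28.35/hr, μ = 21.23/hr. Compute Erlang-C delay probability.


a = λ/μ = 1.3354; ρ = a/4 = 0.3338
P₀ = 0.261591 (from M/M/c formula)
C(c,a) = [a^c/(c!(1−ρ))]·P₀ = [3.17989/(24·0.6662)]·0.261591
= 0.19890·0.261591 = 0.052029

Final: 0.052029


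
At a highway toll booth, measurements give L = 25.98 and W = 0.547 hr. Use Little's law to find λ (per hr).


λ = L/W = 25.98/0.547 = 47.4954 /hr

Final: 47.4954 /hr


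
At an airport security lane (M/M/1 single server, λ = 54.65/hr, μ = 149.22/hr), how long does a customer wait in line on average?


ρ = 54.65/149.22 = 0.3662
Wq = ρ/(μ−λ) = 0.3662/(149.22 − 54.65) = 0.3662/94.57 = 0.003873 hr

Final: 0.003873 hr


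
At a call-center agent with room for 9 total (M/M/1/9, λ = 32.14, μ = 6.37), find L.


ρ = 32.14/6.37 = 5.0455
L = ρ[1 − (K+1)ρ^K + Kρ^(K+1)] / [(1−ρ)(1−ρ^(K+1))]
Numerator: 5.0455·(1 − 10·2119131.761985 + 9·10692134.196262) = 378605623.461374
Denominator: (-4.0455)·(-10692133.196262) = 43255301.800264
L = 378605623.461374/43255301.800264 = 8.7528

Final: 8.7528


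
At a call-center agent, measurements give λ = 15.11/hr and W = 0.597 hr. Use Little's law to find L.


L = λW = 15.11·0.597 = 9.0207

Final: 9.0207


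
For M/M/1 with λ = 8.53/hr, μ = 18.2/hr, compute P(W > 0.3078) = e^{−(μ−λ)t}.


W ~ Exponential(μ−λ) for M/M/1.
μ − λ = 18.2 − 8.53 = 9.6700
P(W > t) = e^{−(μ−λ)t} = e^{−2.9764} = 0.050975

Final: 0.050975


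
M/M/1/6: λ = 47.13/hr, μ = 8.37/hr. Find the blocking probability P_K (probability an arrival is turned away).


ρ = λ/μ = 47.13/8.37 = 5.6308
P_K = (1−ρ)ρ^K/(1−ρ^(K+1)) = (-4.6308·31873.656693)/(1 − 179474.962955)
= -147601.306263/-179473.962955 = 0.822411

Final: 0.822411


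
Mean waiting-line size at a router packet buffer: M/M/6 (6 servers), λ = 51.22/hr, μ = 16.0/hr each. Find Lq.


a = λ/μ = 3.2012; ρ = a/6 = 0.5335
P₀ = 0.039722
Lq = P₀·a^c·ρ / (c!·(1−ρ)²) = 0.039722·1076.26087·0.5335/(720·0.21758)
= 0.14560

Final: 0.14560


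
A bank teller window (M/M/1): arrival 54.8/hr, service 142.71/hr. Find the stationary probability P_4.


ρ = 54.8/142.71 = 0.3840
P_n = (1−ρ)·ρ^n = (1 − 0.3840)·0.3840^4 = 0.6160·0.021742 = 0.013393

Final: 0.013393


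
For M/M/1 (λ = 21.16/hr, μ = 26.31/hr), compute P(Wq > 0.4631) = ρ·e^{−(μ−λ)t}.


ρ = 21.16/26.31 = 0.8043
P(Wq > t) = ρ·e^{−(μ−λ)t} = 0.8043·e^{−2.3850}
= 0.8043·0.092092 = 0.074066

Final: 0.074066


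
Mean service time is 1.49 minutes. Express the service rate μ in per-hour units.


μ = 1/(service time) in consistent units.
1 hour = 60 min, so μ = 60/1.49 = 40.2685 per hour

Final: 40.2685 /hr


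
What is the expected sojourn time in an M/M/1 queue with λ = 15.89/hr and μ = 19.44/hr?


W = 1/(μ−λ) = 1/(19.44 − 15.89) = 1/3.55 = 0.2817 hr

Final: 0.2817 hr


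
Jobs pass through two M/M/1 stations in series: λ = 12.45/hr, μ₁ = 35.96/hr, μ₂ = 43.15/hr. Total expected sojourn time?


Each node sees arrival rate λ = 12.45/hr (tandem ⇒ throughput preserved).
W₁ = 1/(μ₁−λ) = 1/(35.96−12.45) = 0.04254 hr
W₂ = 1/(μ₂−λ) = 1/(43.15−12.45) = 0.03257 hr
W_total = W₁ + W₂ = 0.04254 + 0.03257 = 0.07511 hr

Final: 0.07511 hr


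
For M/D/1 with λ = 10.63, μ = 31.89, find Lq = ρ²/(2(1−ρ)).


ρ = 10.63/31.89 = 0.3333
M/D/1: Lq = ρ²/(2(1−ρ)) = 0.1111/(2·0.6667) = 0.08333

Final: 0.08333


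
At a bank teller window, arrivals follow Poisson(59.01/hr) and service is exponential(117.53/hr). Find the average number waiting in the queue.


ρ = 59.01/117.53 = 0.5021
Lq = ρ²/(1−ρ) = 0.2521/0.4979 = 0.5063

Final: 0.5063


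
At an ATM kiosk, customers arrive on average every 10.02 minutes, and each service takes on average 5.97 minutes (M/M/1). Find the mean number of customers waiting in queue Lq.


λ = 60/10.02 = 5.9880 /hr
μ = 60/5.97 = 10.0503 /hr
ρ = λ/μ = 5.9880/10.0503 = 0.5958
Lq = ρ²/(1−ρ) = 0.3550/0.4042 = 0.8783

Final: 0.8783


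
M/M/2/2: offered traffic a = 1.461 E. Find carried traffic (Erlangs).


B(2,1.461) = 0.302489 (Erlang-B)
Carried load = a(1 − B) = 1.461·(1 − 0.302489) = 1.461·0.697511 = 1.0191 E

Final: 1.0191 Erlangs


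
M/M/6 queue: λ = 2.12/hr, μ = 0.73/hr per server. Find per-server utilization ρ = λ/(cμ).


ρ = λ/(cμ) = 2.12/(6·0.73) = 2.12/4.38 = 0.4840

Final: 0.4840


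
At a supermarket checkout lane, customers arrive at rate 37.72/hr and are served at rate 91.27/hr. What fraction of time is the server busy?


ρ = λ/μ = 37.72/91.27 = 0.4133

Final: 0.4133


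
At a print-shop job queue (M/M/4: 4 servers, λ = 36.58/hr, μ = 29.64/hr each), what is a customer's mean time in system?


a = 1.2341; ρ = 0.3085; P₀ = 0.289958
Lq = P₀·a^c·ρ/(c!(1−ρ)²) = 0.01809
Wq = Lq/λ = 0.01809/36.58 = 0.0004944 hr
W = Wq + 1/μ = 0.0004944 + 0.03374 = 0.03423 hr

Final: 0.03423 hr


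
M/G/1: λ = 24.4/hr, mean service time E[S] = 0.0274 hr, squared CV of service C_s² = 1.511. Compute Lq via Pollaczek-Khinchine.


ρ = λ·E[S] = 24.4·0.0274 = 0.6686
Lq = ρ²(1+C_s²)/(2(1−ρ)) = 0.4470·(1+1.511)/(2·0.3314)
= 0.4470·2.5110/0.6629 = 1.69314

Final: 1.69314


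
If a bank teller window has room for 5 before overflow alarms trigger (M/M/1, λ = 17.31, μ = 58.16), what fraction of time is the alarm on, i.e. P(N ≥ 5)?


ρ = 17.31/58.16 = 0.2976
P(N ≥ n) = ρ^n = 0.2976^5 = 0.002335

Final: 0.002335


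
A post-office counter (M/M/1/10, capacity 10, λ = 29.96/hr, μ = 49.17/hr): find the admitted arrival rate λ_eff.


ρ = 0.6093; P_K = (1−ρ)ρ^10/(1−ρ^11) = 0.002768
λ_eff = λ(1 − P_K) = 29.96·(1 − 0.002768) = 29.96·0.997232 = 29.8771 /hr

Final: 29.8771 /hr


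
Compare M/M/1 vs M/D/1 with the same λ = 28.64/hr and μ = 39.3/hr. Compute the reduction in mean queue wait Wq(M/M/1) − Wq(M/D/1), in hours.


ρ = 28.64/39.3 = 0.7288
Wq(M/M/1) = ρ/(μ−λ) = 0.7288/10.66 = 0.06836 hr
Wq(M/D/1) = ρ/(2(μ−λ)) = 0.03418 hr
Savings = 0.06836 − 0.03418 = 0.03418 hr

Final: 0.03418 hr


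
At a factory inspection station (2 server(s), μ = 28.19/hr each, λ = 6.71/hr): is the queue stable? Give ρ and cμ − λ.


Total capacity cμ = 2·28.19 = 56.38/hr
ρ = λ/(cμ) = 6.71/56.38 = 0.1190
Stable ⇔ ρ < 1: YES
Spare capacity = cμ − λ = 56.38 − 6.71 = 49.67/hr

Final: ρ = 0.1190; stable; margin = 49.67/hr


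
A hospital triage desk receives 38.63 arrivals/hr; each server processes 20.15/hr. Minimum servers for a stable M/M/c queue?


Stability requires cμ > λ ⇔ c > λ/μ.
λ/μ = 38.63/20.15 = 1.9171
Minimum integer c = ⌊1.9171⌋ + 1 = 2
Check: 2·20.15 = 40.30 > 38.63, while 1·20.15 = 20.15 ≤ 38.63

Final: 2 servers


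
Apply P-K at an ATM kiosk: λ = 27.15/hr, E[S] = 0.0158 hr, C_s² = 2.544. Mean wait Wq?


ρ = λ·E[S] = 27.15·0.0158 = 0.4290
E[S²] = E[S]²(1+C_s²) = 0.0158²·(1+2.544) = 0.0008847
Wq = λ·E[S²]/(2(1−ρ)) = 27.15·0.0008847/(2·0.5710) = 0.02103 hr

Final: 0.02103 hr


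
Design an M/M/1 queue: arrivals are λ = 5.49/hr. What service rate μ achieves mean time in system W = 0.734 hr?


W = 1/(μ−λ) ⇒ μ − λ = 1/W = 1/0.734 = 1.3624
μ = λ + 1/W = 5.49 + 1.3624 = 6.8524 per hr

Final: 6.8524 /hr


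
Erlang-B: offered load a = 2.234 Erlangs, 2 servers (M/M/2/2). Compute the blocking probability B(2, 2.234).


B(c,a) = (a^c/c!) / Σ_{k=0}^{c} a^k/k!
a^2/2! = 2.495378
Σ terms (k=0..2): 1.00000 + 2.23400 + 2.49538 = 5.729378
B = 2.495378/5.729378 = 0.435541

Final: 0.435541


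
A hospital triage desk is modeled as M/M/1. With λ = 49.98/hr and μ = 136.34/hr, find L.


ρ = λ/μ = 49.98/136.34 = 0.3666
L = ρ/(1−ρ) = 0.3666/(1 − 0.3666) = 0.3666/0.6334 = 0.5787

Final: 0.5787


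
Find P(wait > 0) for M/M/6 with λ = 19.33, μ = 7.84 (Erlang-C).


a = λ/μ = 2.4656; ρ = a/6 = 0.4109
P₀ = 0.084518 (from M/M/c formula)
C(c,a) = [a^c/(c!(1−ρ))]·P₀ = [224.64396/(720·0.5891)]·0.084518
= 0.52965·0.084518 = 0.044766

Final: 0.044766


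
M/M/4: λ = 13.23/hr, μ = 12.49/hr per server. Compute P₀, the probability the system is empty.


a = λ/μ = 13.23/12.49 = 1.0592; ρ = a/c = 0.2648
Σ_{k=0}^{3} a^k/k! (terms k=0..3) = 1.00000 + 1.05925 + 0.56100 + 0.19808 = 2.81833
Tail: a^4/(4!(1−ρ)) = 1.25890/(24·0.7352) = 0.07135
P₀ = 1/(2.81833 + 0.07135) = 1/2.88968 = 0.346059

Final: 0.346059


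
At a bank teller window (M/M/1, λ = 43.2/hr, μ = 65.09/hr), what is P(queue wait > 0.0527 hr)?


ρ = 43.2/65.09 = 0.6637
P(Wq > t) = ρ·e^{−(μ−λ)t} = 0.6637·e^{−1.1536}
= 0.6637·0.315498 = 0.209395

Final: 0.209395


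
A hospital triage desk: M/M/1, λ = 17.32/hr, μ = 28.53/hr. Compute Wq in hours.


ρ = 17.32/28.53 = 0.6071
Wq = ρ/(μ−λ) = 0.6071/(28.53 − 17.32) = 0.6071/11.21 = 0.05416 hr

Final: 0.05416 hr


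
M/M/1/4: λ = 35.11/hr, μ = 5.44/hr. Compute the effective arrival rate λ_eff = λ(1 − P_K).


ρ = 6.4540; P_K = (1−ρ)ρ^4/(1−ρ^5) = 0.845134
λ_eff = λ(1 − P_K) = 35.11·(1 − 0.845134) = 35.11·0.154866 = 5.4374 /hr

Final: 5.4374 /hr


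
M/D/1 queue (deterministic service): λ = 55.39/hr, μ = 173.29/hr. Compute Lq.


ρ = 55.39/173.29 = 0.3196
M/D/1: Lq = ρ²/(2(1−ρ)) = 0.1022/(2·0.6804) = 0.07508

Final: 0.07508


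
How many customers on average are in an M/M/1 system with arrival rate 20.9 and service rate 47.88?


ρ = λ/μ = 20.9/47.88 = 0.4365
L = ρ/(1−ρ) = 0.4365/(1 − 0.4365) = 0.4365/0.5635 = 0.7746

Final: 0.7746
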